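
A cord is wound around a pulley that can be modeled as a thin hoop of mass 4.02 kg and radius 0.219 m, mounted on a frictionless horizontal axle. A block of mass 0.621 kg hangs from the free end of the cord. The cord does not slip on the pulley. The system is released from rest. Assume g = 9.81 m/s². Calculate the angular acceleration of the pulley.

α ≈ 5.99 rad/s²

I = MR² = (4.02)(0.219)² = 0.1928 kg·m².
Block: mg − T = ma. Pulley: TR = Iα. No-slip: a = αR, so T = (I/R²)a = 4.020·a.
Then mg = (m + 4.020)a, so a = (0.621)(9.81)/(0.621 + 4.020) = 1.313 m/s².
α = a/R = 1.313/0.219 = 5.994 rad/s².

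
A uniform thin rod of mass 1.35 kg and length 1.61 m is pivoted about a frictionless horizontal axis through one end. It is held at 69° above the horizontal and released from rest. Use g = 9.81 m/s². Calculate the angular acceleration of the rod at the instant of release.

About the pivot, I = (1/3)ML² = (1/3)(1.35)(1.61)² = 1.166 kg·m².
The weight acts at the center, a distance L/2 = 0.8050 m from the pivot; τ = Mg(L/2) cos 69° = 3.821 N·m.
α = τ/I = 3.821/1.166 = 3.275 rad/s².

α ≈ 3.28 rad/s²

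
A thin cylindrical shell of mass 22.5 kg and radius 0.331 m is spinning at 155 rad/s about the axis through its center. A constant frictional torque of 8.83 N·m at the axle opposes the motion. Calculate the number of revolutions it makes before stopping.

I = MR² = (22.5)(0.331)² = 2.465 kg·m².
The net torque has magnitude 8.83 N·m, opposing ω.
|α| = τ/I = 8.830/2.465 = 3.582 rad/s² (deceleration).
ω² = ω₀² − 2|α|θ with ω = 0 ⇒ θ = ω₀²/(2|α|) = 3354 rad = 533.7 rev.

≈ 534 revolutions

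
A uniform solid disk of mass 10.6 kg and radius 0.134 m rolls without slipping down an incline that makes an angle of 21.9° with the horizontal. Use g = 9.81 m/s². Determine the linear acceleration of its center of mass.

Translation along the incline: Mg sinθ − f = Ma.
Rotation about the center: fR = Iα with I = ½MR². No-slip gives a = αR, so f = (I/R²)a = (1/2)M a.
Substituting: Mg sinθ = (1 + 0.5000)Ma, so a = g sinθ/(1 + 0.5000) = (9.81) sin 21.9° / 1.500 = 2.439 m/s².

a ≈ 2.44 m/s²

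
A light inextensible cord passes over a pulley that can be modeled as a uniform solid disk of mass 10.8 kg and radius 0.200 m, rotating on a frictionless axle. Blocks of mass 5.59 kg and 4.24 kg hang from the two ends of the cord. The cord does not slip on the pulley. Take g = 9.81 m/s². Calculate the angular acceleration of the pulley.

I = ½MR² = (1/2)(10.8)(0.200)² = 0.2160 kg·m².
Heavier block: m₁g − T₁ = m₁a. Lighter block: T₂ − m₂g = m₂a.
Pulley: (T₁ − T₂)R = Iα = I(a/R), so T₁ − T₂ = (I/R²)a = (1/2)M_p a = 5.400·a.
Adding the three: (m₁ − m₂)g = (m₁ + m₂ + 5.400)a, so a = (5.59 − 4.24)(9.81)/(5.59 + 4.24 + 5.400) = 0.8696 m/s².
α = a/R = 0.8696/0.200 = 4.348 rad/s².

α ≈ 4.35 rad/s²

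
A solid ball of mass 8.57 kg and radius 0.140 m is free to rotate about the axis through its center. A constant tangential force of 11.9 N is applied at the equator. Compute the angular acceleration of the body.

I = (2/5)MR² = (2/5)(8.57)(0.140)² = 0.06719 kg·m².
τ = F R = (11.9)(0.140) = 1.666 N·m.
From τ = Iα: α = 1.666/0.06719 = 24.80 rad/s².

α ≈ 24.8 rad/s²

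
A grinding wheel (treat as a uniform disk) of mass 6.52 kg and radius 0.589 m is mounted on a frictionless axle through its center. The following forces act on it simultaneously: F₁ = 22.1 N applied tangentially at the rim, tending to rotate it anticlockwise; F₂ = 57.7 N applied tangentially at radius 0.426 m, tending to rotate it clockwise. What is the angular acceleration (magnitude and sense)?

I = ½MR² = (1/2)(6.52)(0.589)² = 1.131 kg·m².
Taking anticlockwise as positive: τ₁ = +(22.1)(0.589) = +13.02 N·m; τ₂ = −(57.7)(0.426) = −24.58 N·m.
Net torque τ = -11.56 N·m.
α = τ/I = -11.56/1.131 = -10.22 rad/s².

α ≈ 10.2 rad/s², clockwise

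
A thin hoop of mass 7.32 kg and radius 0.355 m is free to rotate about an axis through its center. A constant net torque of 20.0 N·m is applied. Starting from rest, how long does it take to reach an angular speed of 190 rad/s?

t ≈ 8.76 s

I = MR² = (7.32)(0.355)² = 0.9225 kg·m².
α = τ/I = 20.0/0.9225 = 21.68 rad/s².
ω = αt ⇒ t = ω/α = 190/21.68 = 8.764 s.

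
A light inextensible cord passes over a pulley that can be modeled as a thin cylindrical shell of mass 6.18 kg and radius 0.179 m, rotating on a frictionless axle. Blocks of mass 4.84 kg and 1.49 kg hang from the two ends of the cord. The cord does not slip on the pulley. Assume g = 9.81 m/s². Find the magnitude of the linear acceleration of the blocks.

a ≈ 2.63 m/s²

I = MR² = (6.18)(0.179)² = 0.1980 kg·m².
Heavier block: m₁g − T₁ = m₁a. Lighter block: T₂ − m₂g = m₂a.
Pulley: (T₁ − T₂)R = Iα = I(a/R), so T₁ − T₂ = (I/R²)a = 1·M_p a = 6.180·a.
Adding the three: (m₁ − m₂)g = (m₁ + m₂ + 6.180)a, so a = (4.84 − 1.49)(9.81)/(4.84 + 1.49 + 6.180) = 2.627 m/s².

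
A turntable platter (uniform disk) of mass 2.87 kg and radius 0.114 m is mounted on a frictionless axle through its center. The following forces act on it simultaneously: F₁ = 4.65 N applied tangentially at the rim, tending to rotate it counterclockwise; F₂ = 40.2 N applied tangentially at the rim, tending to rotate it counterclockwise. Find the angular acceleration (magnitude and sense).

I = ½MR² = (1/2)(2.87)(0.114)² = 0.01865 kg·m².
Taking counterclockwise as positive: τ₁ = +(4.65)(0.114) = +0.5301 N·m; τ₂ = +(40.2)(0.114) = +4.583 N·m.
Net torque τ = 5.113 N·m.
α = τ/I = 5.113/0.01865 = 274.2 rad/s².

α ≈ 274 rad/s², counterclockwise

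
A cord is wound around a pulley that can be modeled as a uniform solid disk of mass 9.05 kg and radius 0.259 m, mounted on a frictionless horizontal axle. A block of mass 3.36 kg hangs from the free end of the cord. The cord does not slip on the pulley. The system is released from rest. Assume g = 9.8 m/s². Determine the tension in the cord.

T ≈ 18.9 N

I = ½MR² = (1/2)(9.05)(0.259)² = 0.3035 kg·m².
Block: mg − T = ma. Pulley: TR = Iα. No-slip: a = αR, so T = (I/R²)a = 4.525·a.
Then mg = (m + 4.525)a, so a = (3.36)(9.8)/(3.36 + 4.525) = 4.176 m/s².
T = 4.525·a = 18.90 N.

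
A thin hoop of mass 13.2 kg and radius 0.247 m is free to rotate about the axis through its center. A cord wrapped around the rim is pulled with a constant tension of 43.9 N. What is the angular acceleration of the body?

α ≈ 13.5 rad/s²

I = MR² = (13.2)(0.247)² = 0.8053 kg·m².
τ = F R = (43.9)(0.247) = 10.84 N·m.
Newton's second law for rotation, τ = Iα, gives α = τ/I = 10.84/0.8053 = 13.46 rad/s².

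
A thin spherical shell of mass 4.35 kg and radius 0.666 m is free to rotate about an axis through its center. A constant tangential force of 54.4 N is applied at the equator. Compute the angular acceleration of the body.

α ≈ 28.2 rad/s²

I = (2/3)MR² = (2/3)(4.35)(0.666)² = 1.286 kg·m².
τ = F R = (54.4)(0.666) = 36.23 N·m.
From τ = Iα: α = 36.23/1.286 = 28.17 rad/s².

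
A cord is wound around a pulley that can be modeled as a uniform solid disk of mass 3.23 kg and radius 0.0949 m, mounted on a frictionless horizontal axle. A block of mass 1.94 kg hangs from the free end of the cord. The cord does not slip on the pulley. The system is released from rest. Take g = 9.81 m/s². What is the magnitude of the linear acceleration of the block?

I = ½MR² = (1/2)(3.23)(0.0949)² = 0.01454 kg·m².
Block: mg − T = ma. Pulley: TR = Iα. No-slip: a = αR, so T = (I/R²)a = 1.615·a.
Then mg = (m + 1.615)a, so a = (1.94)(9.81)/(1.94 + 1.615) = 5.353 m/s².

a ≈ 5.35 m/s²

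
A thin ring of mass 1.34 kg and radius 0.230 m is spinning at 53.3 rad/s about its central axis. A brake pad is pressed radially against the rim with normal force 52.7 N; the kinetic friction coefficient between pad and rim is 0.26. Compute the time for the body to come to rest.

t ≈ 1.20 s

I = MR² = (1.34)(0.230)² = 0.07089 kg·m².
Friction force f = μN = (0.26)(52.7) = 13.70 N at the rim; torque magnitude τ = fR = 3.151 N·m, opposing ω.
|α| = τ/I = 3.151/0.07089 = 44.46 rad/s² (deceleration).
0 = ω₀ − |α|t ⇒ t = ω₀/|α| = 53.3/44.46 = 1.199 s.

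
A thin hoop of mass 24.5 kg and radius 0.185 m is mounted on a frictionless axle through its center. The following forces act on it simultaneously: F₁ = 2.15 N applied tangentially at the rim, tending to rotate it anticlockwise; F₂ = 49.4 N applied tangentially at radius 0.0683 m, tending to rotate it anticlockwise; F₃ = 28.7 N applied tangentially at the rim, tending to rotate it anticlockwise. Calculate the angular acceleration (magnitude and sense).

α ≈ 10.8 rad/s², anticlockwise

I = MR² = (24.5)(0.185)² = 0.8385 kg·m².
Taking anticlockwise as positive: τ₁ = +(2.15)(0.185) = +0.3977 N·m; τ₂ = +(49.4)(0.0683) = +3.374 N·m; τ₃ = +(28.7)(0.185) = +5.309 N·m.
Net torque τ = 9.081 N·m.
α = τ/I = 9.081/0.8385 = 10.83 rad/s².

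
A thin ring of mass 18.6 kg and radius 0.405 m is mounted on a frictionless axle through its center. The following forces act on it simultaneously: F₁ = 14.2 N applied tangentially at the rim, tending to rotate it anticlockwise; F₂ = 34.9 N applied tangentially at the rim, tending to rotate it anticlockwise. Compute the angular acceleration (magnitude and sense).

α ≈ 6.52 rad/s², anticlockwise

I = MR² = (18.6)(0.405)² = 3.051 kg·m².
Taking anticlockwise as positive: τ₁ = +(14.2)(0.405) = +5.751 N·m; τ₂ = +(34.9)(0.405) = +14.13 N·m.
Net torque τ = 19.89 N·m.
α = τ/I = 19.89/3.051 = 6.518 rad/s².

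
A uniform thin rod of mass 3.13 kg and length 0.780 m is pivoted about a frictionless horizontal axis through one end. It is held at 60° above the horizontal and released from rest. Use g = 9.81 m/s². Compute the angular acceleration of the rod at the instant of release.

α ≈ 9.43 rad/s²

About the pivot, I = (1/3)ML² = (1/3)(3.13)(0.780)² = 0.6348 kg·m².
The weight acts at the center, a distance L/2 = 0.3900 m from the pivot; τ = Mg(L/2) cos 60° = 5.988 N·m.
α = τ/I = 5.988/0.6348 = 9.433 rad/s².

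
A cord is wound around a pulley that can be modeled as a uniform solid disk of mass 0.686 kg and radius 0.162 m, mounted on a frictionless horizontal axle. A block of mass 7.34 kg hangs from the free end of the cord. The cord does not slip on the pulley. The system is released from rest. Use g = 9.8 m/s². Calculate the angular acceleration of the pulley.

α ≈ 57.8 rad/s²

I = ½MR² = (1/2)(0.686)(0.162)² = 0.009002 kg·m².
Block: mg − T = ma. Pulley: TR = Iα. No-slip: a = αR, so T = (I/R²)a = 0.3430·a.
Then mg = (m + 0.3430)a, so a = (7.34)(9.8)/(7.34 + 0.3430) = 9.362 m/s².
α = a/R = 9.362/0.162 = 57.79 rad/s².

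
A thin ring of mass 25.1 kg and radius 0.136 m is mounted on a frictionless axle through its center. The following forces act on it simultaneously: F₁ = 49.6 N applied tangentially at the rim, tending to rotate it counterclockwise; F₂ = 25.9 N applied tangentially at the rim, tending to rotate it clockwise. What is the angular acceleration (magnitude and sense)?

I = MR² = (25.1)(0.136)² = 0.4642 kg·m².
Taking counterclockwise as positive: τ₁ = +(49.6)(0.136) = +6.746 N·m; τ₂ = −(25.9)(0.136) = −3.522 N·m.
Net torque τ = 3.223 N·m.
α = τ/I = 3.223/0.4642 = 6.943 rad/s².

α ≈ 6.94 rad/s², counterclockwise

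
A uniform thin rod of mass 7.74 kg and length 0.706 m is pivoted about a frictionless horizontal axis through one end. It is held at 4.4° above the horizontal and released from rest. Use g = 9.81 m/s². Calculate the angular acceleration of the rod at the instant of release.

About the pivot, I = (1/3)ML² = (1/3)(7.74)(0.706)² = 1.286 kg·m².
The weight acts at the center, a distance L/2 = 0.3530 m from the pivot; τ = Mg(L/2) cos 4.4° = 26.72 N·m.
α = τ/I = 26.72/1.286 = 20.78 rad/s².

α ≈ 20.8 rad/s²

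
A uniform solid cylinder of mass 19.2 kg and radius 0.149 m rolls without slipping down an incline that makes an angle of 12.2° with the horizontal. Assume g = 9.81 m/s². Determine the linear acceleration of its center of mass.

a ≈ 1.38 m/s²

Translation along the incline: Mg sinθ − f = Ma.
Rotation about the center: fR = Iα with I = ½MR². No-slip gives a = αR, so f = (I/R²)a = (1/2)M a.
Substituting: Mg sinθ = (1 + 0.5000)Ma, so a = g sinθ/(1 + 0.5000) = (9.81) sin 12.2° / 1.500 = 1.382 m/s².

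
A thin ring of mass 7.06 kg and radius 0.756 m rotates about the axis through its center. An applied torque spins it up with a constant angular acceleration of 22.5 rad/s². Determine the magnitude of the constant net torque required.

I = MR² = (7.06)(0.756)² = 4.035 kg·m².
τ = Iα = (4.035)(22.50) = 90.79 N·m.

τ ≈ 90.8 N·m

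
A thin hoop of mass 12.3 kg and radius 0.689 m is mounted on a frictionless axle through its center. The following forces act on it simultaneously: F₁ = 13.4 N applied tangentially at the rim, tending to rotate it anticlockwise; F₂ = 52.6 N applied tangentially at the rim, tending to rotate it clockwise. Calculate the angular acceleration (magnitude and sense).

I = MR² = (12.3)(0.689)² = 5.839 kg·m².
Taking anticlockwise as positive: τ₁ = +(13.4)(0.689) = +9.233 N·m; τ₂ = −(52.6)(0.689) = −36.24 N·m.
Net torque τ = -27.01 N·m.
α = τ/I = -27.01/5.839 = -4.626 rad/s².

α ≈ 4.63 rad/s², clockwise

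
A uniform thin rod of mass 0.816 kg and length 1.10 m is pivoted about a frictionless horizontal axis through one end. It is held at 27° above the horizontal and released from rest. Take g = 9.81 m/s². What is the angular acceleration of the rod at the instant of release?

α ≈ 11.9 rad/s²

About the pivot, I = (1/3)ML² = (1/3)(0.816)(1.10)² = 0.3291 kg·m².
The weight acts at the center, a distance L/2 = 0.5500 m from the pivot; τ = Mg(L/2) cos 27° = 3.923 N·m.
α = τ/I = 3.923/0.3291 = 11.92 rad/s².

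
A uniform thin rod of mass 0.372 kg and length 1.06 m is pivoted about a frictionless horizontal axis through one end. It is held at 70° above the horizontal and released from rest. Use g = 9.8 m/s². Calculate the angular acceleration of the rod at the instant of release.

About the pivot, I = (1/3)ML² = (1/3)(0.372)(1.06)² = 0.1393 kg·m².
The weight acts at the center, a distance L/2 = 0.5300 m from the pivot; τ = Mg(L/2) cos 70° = 0.6608 N·m.
α = τ/I = 0.6608/0.1393 = 4.743 rad/s².

α ≈ 4.74 rad/s²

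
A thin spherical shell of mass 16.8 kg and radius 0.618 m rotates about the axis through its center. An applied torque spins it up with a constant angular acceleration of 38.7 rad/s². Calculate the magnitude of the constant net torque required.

I = (2/3)MR² = (2/3)(16.8)(0.618)² = 4.278 kg·m².
τ = Iα = (4.278)(38.70) = 165.5 N·m.

τ ≈ 166 N·m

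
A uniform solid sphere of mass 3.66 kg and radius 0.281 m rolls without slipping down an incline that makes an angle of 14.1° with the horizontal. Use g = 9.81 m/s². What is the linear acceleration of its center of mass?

Translation along the incline: Mg sinθ − f = Ma.
Rotation about the center: fR = Iα with I = (2/5)MR². No-slip gives a = αR, so f = (I/R²)a = (2/5)M a.
Substituting: Mg sinθ = (1 + 0.4000)Ma, so a = g sinθ/(1 + 0.4000) = (9.81) sin 14.1° / 1.400 = 1.707 m/s².

a ≈ 1.71 m/s²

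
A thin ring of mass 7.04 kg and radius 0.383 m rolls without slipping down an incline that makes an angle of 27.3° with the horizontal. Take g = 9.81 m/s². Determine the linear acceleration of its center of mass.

Translation along the incline: Mg sinθ − f = Ma.
Rotation about the center: fR = Iα with I = MR². No-slip gives a = αR, so f = (I/R²)a = M a.
Substituting: Mg sinθ = (1 + 1.000)Ma, so a = g sinθ/(1 + 1.000) = (9.81) sin 27.3° / 2.000 = 2.250 m/s².

a ≈ 2.25 m/s²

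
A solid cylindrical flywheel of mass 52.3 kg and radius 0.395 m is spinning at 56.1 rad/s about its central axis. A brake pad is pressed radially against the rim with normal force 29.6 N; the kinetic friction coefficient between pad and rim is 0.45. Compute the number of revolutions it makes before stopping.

I = ½MR² = (1/2)(52.3)(0.395)² = 4.080 kg·m².
Friction force f = μN = (0.45)(29.6) = 13.32 N at the rim; torque magnitude τ = fR = 5.261 N·m, opposing ω.
|α| = τ/I = 5.261/4.080 = 1.290 rad/s² (deceleration).
ω² = ω₀² − 2|α|θ with ω = 0 ⇒ θ = ω₀²/(2|α|) = 1220 rad = 194.2 rev.

≈ 194 revolutions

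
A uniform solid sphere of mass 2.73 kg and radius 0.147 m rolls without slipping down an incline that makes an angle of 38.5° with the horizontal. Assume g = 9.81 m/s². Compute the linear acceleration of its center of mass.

a ≈ 4.36 m/s²

Translation along the incline: Mg sinθ − f = Ma.
Rotation about the center: fR = Iα with I = (2/5)MR². No-slip gives a = αR, so f = (I/R²)a = (2/5)M a.
Substituting: Mg sinθ = (1 + 0.4000)Ma, so a = g sinθ/(1 + 0.4000) = (9.81) sin 38.5° / 1.400 = 4.362 m/s².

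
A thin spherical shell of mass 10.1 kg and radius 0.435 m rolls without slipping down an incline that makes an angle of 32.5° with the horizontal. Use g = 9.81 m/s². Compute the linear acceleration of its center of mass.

Translation along the incline: Mg sinθ − f = Ma.
Rotation about the center: fR = Iα with I = (2/3)MR². No-slip gives a = αR, so f = (I/R²)a = (2/3)M a.
Substituting: Mg sinθ = (1 + 0.6667)Ma, so a = g sinθ/(1 + 0.6667) = (9.81) sin 32.5° / 1.667 = 3.163 m/s².

a ≈ 3.16 m/s²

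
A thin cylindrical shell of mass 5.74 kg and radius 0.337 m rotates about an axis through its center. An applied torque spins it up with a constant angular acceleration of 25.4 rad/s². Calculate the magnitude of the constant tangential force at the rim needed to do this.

F ≈ 49.1 N

I = MR² = (5.74)(0.337)² = 0.6519 kg·m².
The required torque is τ = Iα = (0.6519)(25.40) = 16.56 N·m.
A tangential force at the rim gives τ = FR, so F = τ/R = 16.56/0.337 = 49.13 N.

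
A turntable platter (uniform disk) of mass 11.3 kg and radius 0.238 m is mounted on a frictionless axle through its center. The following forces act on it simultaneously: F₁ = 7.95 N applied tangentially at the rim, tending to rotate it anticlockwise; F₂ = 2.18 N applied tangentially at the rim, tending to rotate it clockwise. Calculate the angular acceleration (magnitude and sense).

I = ½MR² = (1/2)(11.3)(0.238)² = 0.3200 kg·m².
Taking anticlockwise as positive: τ₁ = +(7.95)(0.238) = +1.892 N·m; τ₂ = −(2.18)(0.238) = −0.5188 N·m.
Net torque τ = 1.373 N·m.
α = τ/I = 1.373/0.3200 = 4.291 rad/s².

α ≈ 4.29 rad/s², anticlockwise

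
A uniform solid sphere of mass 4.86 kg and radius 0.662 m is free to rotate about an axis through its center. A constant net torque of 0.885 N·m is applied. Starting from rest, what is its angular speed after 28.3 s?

I = (2/5)MR² = (2/5)(4.86)(0.662)² = 0.8519 kg·m².
α = τ/I = 0.885/0.8519 = 1.039 rad/s².
ω = ω₀ + αt = 0 + (1.039)(28.3) = 29.40 rad/s.

ω ≈ 29.4 rad/s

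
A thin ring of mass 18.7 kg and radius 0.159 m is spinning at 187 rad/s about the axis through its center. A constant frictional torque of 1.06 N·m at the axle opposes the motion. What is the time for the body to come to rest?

t ≈ 83.4 s

I = MR² = (18.7)(0.159)² = 0.4728 kg·m².
The net torque has magnitude 1.06 N·m, opposing ω.
|α| = τ/I = 1.060/0.4728 = 2.242 rad/s² (deceleration).
0 = ω₀ − |α|t ⇒ t = ω₀/|α| = 187/2.242 = 83.40 s.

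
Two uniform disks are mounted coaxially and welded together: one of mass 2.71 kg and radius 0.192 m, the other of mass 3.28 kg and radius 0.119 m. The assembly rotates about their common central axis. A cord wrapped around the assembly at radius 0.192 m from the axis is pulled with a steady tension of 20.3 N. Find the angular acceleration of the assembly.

I = ½M₁R₁² + ½M₂R₂² = ½(2.71)(0.192)² + ½(3.28)(0.119)² = 0.07317 kg·m².
τ = F r = (20.3)(0.192) = 3.898 N·m.
α = τ/I = 3.898/0.07317 = 53.26 rad/s².

α ≈ 53.3 rad/s²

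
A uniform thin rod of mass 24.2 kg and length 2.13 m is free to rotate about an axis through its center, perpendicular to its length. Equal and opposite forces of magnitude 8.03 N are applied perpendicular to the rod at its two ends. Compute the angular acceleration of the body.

α ≈ 1.87 rad/s²

I = (1/12)ML² = (1/12)(24.2)(2.13)² = 9.149 kg·m².
The couple gives τ = F·(L/2) + F·(L/2) = F L = (8.03)(2.13) = 17.10 N·m.
Newton's second law for rotation, τ = Iα, gives α = τ/I = 17.10/9.149 = 1.869 rad/s².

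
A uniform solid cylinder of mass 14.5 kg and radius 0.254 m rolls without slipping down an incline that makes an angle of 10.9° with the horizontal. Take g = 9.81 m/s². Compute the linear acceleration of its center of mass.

Translation along the incline: Mg sinθ − f = Ma.
Rotation about the center: fR = Iα with I = ½MR². No-slip gives a = αR, so f = (I/R²)a = (1/2)M a.
Substituting: Mg sinθ = (1 + 0.5000)Ma, so a = g sinθ/(1 + 0.5000) = (9.81) sin 10.9° / 1.500 = 1.237 m/s².

a ≈ 1.24 m/s²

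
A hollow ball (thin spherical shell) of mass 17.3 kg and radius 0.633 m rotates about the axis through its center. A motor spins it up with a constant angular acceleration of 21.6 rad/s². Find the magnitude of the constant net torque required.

I = (2/3)MR² = (2/3)(17.3)(0.633)² = 4.621 kg·m².
τ = Iα = (4.621)(21.60) = 99.82 N·m.

τ ≈ 99.8 N·m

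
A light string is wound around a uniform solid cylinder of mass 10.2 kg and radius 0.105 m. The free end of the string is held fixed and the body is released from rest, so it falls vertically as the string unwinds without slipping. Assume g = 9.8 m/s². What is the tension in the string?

T ≈ 33.3 N

Translation: Mg − T = Ma. Rotation about the center: TR = Iα with I = ½MR².
With a = αR: T = (I/R²)a = (1/2)M a, so Mg = (1 + 0.5000)Ma.
a = g/(1 + 0.5000) = 9.8/1.500 = 6.533 m/s².
T = 0.5000·M·a = (0.5000)(10.2)(6.533) = 33.32 N.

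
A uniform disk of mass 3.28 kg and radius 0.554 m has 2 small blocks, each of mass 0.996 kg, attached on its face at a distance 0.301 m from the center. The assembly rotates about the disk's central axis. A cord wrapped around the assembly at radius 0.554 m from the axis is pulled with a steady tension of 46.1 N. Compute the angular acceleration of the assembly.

α ≈ 37.3 rad/s²

I_disk = ½MR² = ½(3.28)(0.554)² = 0.5033 kg·m².
I_blocks = 2·m·r² = 2(0.996)(0.301)² = 0.1805 kg·m².
Total I = 0.6838 kg·m².
τ = F r = (46.1)(0.554) = 25.54 N·m.
α = τ/I = 25.54/0.6838 = 37.35 rad/s².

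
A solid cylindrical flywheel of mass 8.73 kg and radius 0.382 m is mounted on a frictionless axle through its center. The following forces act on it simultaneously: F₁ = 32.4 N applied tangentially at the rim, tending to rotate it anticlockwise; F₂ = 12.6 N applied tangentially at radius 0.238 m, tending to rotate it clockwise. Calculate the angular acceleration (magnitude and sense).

α ≈ 14.7 rad/s², anticlockwise

I = ½MR² = (1/2)(8.73)(0.382)² = 0.6370 kg·m².
Taking anticlockwise as positive: τ₁ = +(32.4)(0.382) = +12.38 N·m; τ₂ = −(12.6)(0.238) = −2.999 N·m.
Net torque τ = 9.378 N·m.
α = τ/I = 9.378/0.6370 = 14.72 rad/s².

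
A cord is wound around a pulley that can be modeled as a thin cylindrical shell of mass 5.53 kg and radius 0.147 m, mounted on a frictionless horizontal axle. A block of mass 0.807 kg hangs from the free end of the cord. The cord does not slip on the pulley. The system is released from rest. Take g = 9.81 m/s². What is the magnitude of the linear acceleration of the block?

a ≈ 1.25 m/s²

I = MR² = (5.53)(0.147)² = 0.1195 kg·m².
Block: mg − T = ma. Pulley: TR = Iα. No-slip: a = αR, so T = (I/R²)a = 5.530·a.
Then mg = (m + 5.530)a, so a = (0.807)(9.81)/(0.807 + 5.530) = 1.249 m/s².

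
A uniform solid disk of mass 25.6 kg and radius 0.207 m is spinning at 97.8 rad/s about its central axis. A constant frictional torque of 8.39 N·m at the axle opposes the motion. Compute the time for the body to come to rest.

I = ½MR² = (1/2)(25.6)(0.207)² = 0.5485 kg·m².
The net torque has magnitude 8.39 N·m, opposing ω.
|α| = τ/I = 8.390/0.5485 = 15.30 rad/s² (deceleration).
0 = ω₀ − |α|t ⇒ t = ω₀/|α| = 97.8/15.30 = 6.393 s.

t ≈ 6.39 s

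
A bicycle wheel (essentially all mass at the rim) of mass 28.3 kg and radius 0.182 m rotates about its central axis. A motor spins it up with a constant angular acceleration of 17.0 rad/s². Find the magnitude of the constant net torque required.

I = MR² = (28.3)(0.182)² = 0.9374 kg·m².
τ = Iα = (0.9374)(17.00) = 15.94 N·m.

τ ≈ 15.9 N·m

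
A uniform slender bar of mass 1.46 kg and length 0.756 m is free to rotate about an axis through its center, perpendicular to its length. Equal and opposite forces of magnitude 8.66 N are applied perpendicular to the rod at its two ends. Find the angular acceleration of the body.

I = (1/12)ML² = (1/12)(1.46)(0.756)² = 0.06954 kg·m².
The couple gives τ = F·(L/2) + F·(L/2) = F L = (8.66)(0.756) = 6.547 N·m.
Newton's second law for rotation, τ = Iα, gives α = τ/I = 6.547/0.06954 = 94.15 rad/s².

α ≈ 94.2 rad/s²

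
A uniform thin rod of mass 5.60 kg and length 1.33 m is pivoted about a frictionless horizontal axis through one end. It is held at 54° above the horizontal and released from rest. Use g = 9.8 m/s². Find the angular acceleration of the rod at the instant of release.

α ≈ 6.50 rad/s²

About the pivot, I = (1/3)ML² = (1/3)(5.60)(1.33)² = 3.302 kg·m².
The weight acts at the center, a distance L/2 = 0.6650 m from the pivot; τ = Mg(L/2) cos 54° = 21.45 N·m.
α = τ/I = 21.45/3.302 = 6.497 rad/s².
(Equivalently α = (3g/(2L)) cos 54° = 6.497 rad/s².)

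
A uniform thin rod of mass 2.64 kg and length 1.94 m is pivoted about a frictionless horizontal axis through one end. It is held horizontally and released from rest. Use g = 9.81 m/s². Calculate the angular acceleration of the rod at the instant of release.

About the pivot, I = (1/3)ML² = (1/3)(2.64)(1.94)² = 3.312 kg·m².
The weight acts at the center, a distance L/2 = 0.9700 m from the pivot; τ = Mg(L/2) = 25.12 N·m.
α = τ/I = 25.12/3.312 = 7.585 rad/s².
(Equivalently α = (3g/(2L)) = 7.585 rad/s².)

α ≈ 7.59 rad/s²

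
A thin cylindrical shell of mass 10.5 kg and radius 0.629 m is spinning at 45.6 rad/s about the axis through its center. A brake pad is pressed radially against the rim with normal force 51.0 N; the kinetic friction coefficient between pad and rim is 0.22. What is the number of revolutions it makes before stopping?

≈ 97.4 revolutions

I = MR² = (10.5)(0.629)² = 4.154 kg·m².
Friction force f = μN = (0.22)(51.0) = 11.22 N at the rim; torque magnitude τ = fR = 7.057 N·m, opposing ω.
|α| = τ/I = 7.057/4.154 = 1.699 rad/s² (deceleration).
ω² = ω₀² − 2|α|θ with ω = 0 ⇒ θ = ω₀²/(2|α|) = 612.0 rad = 97.40 rev.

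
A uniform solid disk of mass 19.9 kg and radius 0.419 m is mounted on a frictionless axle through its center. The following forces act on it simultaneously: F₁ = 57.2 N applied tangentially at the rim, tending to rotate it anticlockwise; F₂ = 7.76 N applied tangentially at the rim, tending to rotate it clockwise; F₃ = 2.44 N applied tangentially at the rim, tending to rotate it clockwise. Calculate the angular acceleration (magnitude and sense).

α ≈ 11.3 rad/s², anticlockwise

I = ½MR² = (1/2)(19.9)(0.419)² = 1.747 kg·m².
Taking anticlockwise as positive: τ₁ = +(57.2)(0.419) = +23.97 N·m; τ₂ = −(7.76)(0.419) = −3.251 N·m; τ₃ = −(2.44)(0.419) = −1.022 N·m.
Net torque τ = 19.69 N·m.
α = τ/I = 19.69/1.747 = 11.27 rad/s².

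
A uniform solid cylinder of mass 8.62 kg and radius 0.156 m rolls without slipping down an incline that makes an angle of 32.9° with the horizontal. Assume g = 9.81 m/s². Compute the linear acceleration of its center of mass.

a ≈ 3.55 m/s²

Translation along the incline: Mg sinθ − f = Ma.
Rotation about the center: fR = Iα with I = ½MR². No-slip gives a = αR, so f = (I/R²)a = (1/2)M a.
Substituting: Mg sinθ = (1 + 0.5000)Ma, so a = g sinθ/(1 + 0.5000) = (9.81) sin 32.9° / 1.500 = 3.552 m/s².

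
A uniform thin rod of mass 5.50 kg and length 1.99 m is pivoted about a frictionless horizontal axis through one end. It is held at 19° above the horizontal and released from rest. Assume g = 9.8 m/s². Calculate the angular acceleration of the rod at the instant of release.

α ≈ 6.98 rad/s²

About the pivot, I = (1/3)ML² = (1/3)(5.50)(1.99)² = 7.260 kg·m².
The weight acts at the center, a distance L/2 = 0.9950 m from the pivot; τ = Mg(L/2) cos 19° = 50.71 N·m.
α = τ/I = 50.71/7.260 = 6.984 rad/s².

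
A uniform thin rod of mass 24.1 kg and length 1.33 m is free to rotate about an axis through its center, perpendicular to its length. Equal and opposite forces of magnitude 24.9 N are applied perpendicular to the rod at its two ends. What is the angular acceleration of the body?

I = (1/12)ML² = (1/12)(24.1)(1.33)² = 3.553 kg·m².
The couple gives τ = F·(L/2) + F·(L/2) = F L = (24.9)(1.33) = 33.12 N·m.
From τ = Iα: α = 33.12/3.553 = 9.322 rad/s².

α ≈ 9.32 rad/s²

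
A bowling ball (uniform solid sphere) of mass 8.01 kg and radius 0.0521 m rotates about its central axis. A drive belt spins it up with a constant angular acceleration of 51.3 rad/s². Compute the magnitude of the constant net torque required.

τ ≈ 0.446 N·m

I = (2/5)MR² = (2/5)(8.01)(0.0521)² = 0.008697 kg·m².
τ = Iα = (0.008697)(51.30) = 0.4462 N·m.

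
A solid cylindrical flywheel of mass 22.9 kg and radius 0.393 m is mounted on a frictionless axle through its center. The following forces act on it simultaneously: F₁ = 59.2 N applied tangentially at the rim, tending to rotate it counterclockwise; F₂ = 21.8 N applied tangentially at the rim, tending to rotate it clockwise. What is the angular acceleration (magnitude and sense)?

α ≈ 8.31 rad/s², counterclockwise

I = ½MR² = (1/2)(22.9)(0.393)² = 1.768 kg·m².
Taking counterclockwise as positive: τ₁ = +(59.2)(0.393) = +23.27 N·m; τ₂ = −(21.8)(0.393) = −8.567 N·m.
Net torque τ = 14.70 N·m.
α = τ/I = 14.70/1.768 = 8.311 rad/s².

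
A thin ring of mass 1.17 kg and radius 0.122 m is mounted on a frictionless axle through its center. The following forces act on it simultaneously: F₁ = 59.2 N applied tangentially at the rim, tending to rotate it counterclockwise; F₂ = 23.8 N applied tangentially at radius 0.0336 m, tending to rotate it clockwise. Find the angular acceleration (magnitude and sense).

α ≈ 369 rad/s², counterclockwise

I = MR² = (1.17)(0.122)² = 0.01741 kg·m².
Taking counterclockwise as positive: τ₁ = +(59.2)(0.122) = +7.222 N·m; τ₂ = −(23.8)(0.0336) = −0.7997 N·m.
Net torque τ = 6.423 N·m.
α = τ/I = 6.423/0.01741 = 368.8 rad/s².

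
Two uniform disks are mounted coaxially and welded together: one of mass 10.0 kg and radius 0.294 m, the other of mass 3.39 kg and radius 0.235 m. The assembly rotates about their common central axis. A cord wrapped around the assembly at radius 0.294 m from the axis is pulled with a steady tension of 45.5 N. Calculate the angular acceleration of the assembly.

I = ½M₁R₁² + ½M₂R₂² = ½(10.0)(0.294)² + ½(3.39)(0.235)² = 0.5258 kg·m².
τ = F r = (45.5)(0.294) = 13.38 N·m.
α = τ/I = 13.38/0.5258 = 25.44 rad/s².

α ≈ 25.4 rad/s²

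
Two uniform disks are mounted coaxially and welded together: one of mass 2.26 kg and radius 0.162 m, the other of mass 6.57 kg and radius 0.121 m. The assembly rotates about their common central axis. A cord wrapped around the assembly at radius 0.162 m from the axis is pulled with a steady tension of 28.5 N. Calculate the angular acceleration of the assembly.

I = ½M₁R₁² + ½M₂R₂² = ½(2.26)(0.162)² + ½(6.57)(0.121)² = 0.07775 kg·m².
τ = F r = (28.5)(0.162) = 4.617 N·m.
α = τ/I = 4.617/0.07775 = 59.38 rad/s².

α ≈ 59.4 rad/s²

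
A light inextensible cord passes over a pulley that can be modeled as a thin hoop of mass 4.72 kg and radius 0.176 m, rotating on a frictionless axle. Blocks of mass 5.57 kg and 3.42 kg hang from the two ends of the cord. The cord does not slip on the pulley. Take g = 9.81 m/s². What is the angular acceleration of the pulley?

I = MR² = (4.72)(0.176)² = 0.1462 kg·m².
Heavier block: m₁g − T₁ = m₁a. Lighter block: T₂ − m₂g = m₂a.
Pulley: (T₁ − T₂)R = Iα = I(a/R), so T₁ − T₂ = (I/R²)a = 1·M_p a = 4.720·a.
Adding the three: (m₁ − m₂)g = (m₁ + m₂ + 4.720)a, so a = (5.57 − 3.42)(9.81)/(5.57 + 3.42 + 4.720) = 1.538 m/s².
α = a/R = 1.538/0.176 = 8.741 rad/s².

α ≈ 8.74 rad/s²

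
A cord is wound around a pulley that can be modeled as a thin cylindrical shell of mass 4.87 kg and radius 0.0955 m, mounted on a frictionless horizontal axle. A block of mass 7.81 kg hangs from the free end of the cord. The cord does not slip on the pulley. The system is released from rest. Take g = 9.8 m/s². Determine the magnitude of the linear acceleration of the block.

I = MR² = (4.87)(0.0955)² = 0.04442 kg·m².
Block: mg − T = ma. Pulley: TR = Iα. No-slip: a = αR, so T = (I/R²)a = 4.870·a.
Then mg = (m + 4.870)a, so a = (7.81)(9.8)/(7.81 + 4.870) = 6.036 m/s².

a ≈ 6.04 m/s²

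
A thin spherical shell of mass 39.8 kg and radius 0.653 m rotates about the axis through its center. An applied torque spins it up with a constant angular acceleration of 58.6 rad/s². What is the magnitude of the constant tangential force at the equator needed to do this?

I = (2/3)MR² = (2/3)(39.8)(0.653)² = 11.31 kg·m².
The required torque is τ = Iα = (11.31)(58.60) = 663.0 N·m.
A tangential force at the equator gives τ = FR, so F = τ/R = 663.0/0.653 = 1015 N.

F ≈ 1020 N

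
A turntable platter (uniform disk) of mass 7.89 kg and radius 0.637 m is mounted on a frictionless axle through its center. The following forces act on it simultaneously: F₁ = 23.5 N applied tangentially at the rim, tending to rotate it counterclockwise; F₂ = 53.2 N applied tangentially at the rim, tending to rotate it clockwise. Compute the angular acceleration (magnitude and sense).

I = ½MR² = (1/2)(7.89)(0.637)² = 1.601 kg·m².
Taking counterclockwise as positive: τ₁ = +(23.5)(0.637) = +14.97 N·m; τ₂ = −(53.2)(0.637) = −33.89 N·m.
Net torque τ = -18.92 N·m.
α = τ/I = -18.92/1.601 = -11.82 rad/s².

α ≈ 11.8 rad/s², clockwise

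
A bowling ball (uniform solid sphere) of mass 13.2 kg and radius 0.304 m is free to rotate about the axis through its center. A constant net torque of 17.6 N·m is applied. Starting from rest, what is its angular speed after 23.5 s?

I = (2/5)MR² = (2/5)(13.2)(0.304)² = 0.4880 kg·m².
α = τ/I = 17.6/0.4880 = 36.07 rad/s².
ω = ω₀ + αt = 0 + (36.07)(23.5) = 847.6 rad/s.

ω ≈ 848 rad/s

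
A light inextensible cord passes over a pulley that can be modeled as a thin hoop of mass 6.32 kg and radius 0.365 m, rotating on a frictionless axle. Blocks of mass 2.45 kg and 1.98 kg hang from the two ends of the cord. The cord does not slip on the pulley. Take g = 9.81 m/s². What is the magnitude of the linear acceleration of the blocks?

I = MR² = (6.32)(0.365)² = 0.8420 kg·m².
Heavier block: m₁g − T₁ = m₁a. Lighter block: T₂ − m₂g = m₂a.
Pulley: (T₁ − T₂)R = Iα = I(a/R), so T₁ − T₂ = (I/R²)a = 1·M_p a = 6.320·a.
Adding the three: (m₁ − m₂)g = (m₁ + m₂ + 6.320)a, so a = (2.45 − 1.98)(9.81)/(2.45 + 1.98 + 6.320) = 0.4289 m/s².

a ≈ 0.429 m/s²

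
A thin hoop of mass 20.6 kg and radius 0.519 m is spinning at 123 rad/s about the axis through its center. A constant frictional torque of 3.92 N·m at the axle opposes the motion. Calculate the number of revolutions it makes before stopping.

I = MR² = (20.6)(0.519)² = 5.549 kg·m².
The net torque has magnitude 3.92 N·m, opposing ω.
|α| = τ/I = 3.920/5.549 = 0.7065 rad/s² (deceleration).
ω² = ω₀² − 2|α|θ with ω = 0 ⇒ θ = ω₀²/(2|α|) = 10710 rad = 1704 rev.

≈ 1700 revolutions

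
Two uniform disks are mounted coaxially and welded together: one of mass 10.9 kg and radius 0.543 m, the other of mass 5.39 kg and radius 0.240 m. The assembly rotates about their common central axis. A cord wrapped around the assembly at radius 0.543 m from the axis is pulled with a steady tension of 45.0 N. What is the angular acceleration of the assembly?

α ≈ 13.9 rad/s²

I = ½M₁R₁² + ½M₂R₂² = ½(10.9)(0.543)² + ½(5.39)(0.240)² = 1.762 kg·m².
τ = F r = (45.0)(0.543) = 24.44 N·m.
α = τ/I = 24.44/1.762 = 13.87 rad/s².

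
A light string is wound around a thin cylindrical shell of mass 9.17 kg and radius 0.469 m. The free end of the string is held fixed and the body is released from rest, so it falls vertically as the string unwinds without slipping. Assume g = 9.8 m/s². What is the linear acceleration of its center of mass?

Translation: Mg − T = Ma. Rotation about the center: TR = Iα with I = MR².
With a = αR: T = (I/R²)a = M a, so Mg = (1 + 1.000)Ma.
a = g/(1 + 1.000) = 9.8/2.000 = 4.900 m/s².

a ≈ 4.90 m/s²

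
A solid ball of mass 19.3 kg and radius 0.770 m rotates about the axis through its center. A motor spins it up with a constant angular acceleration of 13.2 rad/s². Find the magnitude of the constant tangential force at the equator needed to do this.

I = (2/5)MR² = (2/5)(19.3)(0.770)² = 4.577 kg·m².
The required torque is τ = Iα = (4.577)(13.20) = 60.42 N·m.
A tangential force at the equator gives τ = FR, so F = τ/R = 60.42/0.770 = 78.47 N.

F ≈ 78.5 N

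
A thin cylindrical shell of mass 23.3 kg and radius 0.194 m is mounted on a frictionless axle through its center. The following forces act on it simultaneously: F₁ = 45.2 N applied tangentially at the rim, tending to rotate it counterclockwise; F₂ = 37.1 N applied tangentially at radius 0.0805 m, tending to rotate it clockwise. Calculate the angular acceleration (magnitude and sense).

α ≈ 6.59 rad/s², counterclockwise

I = MR² = (23.3)(0.194)² = 0.8769 kg·m².
Taking counterclockwise as positive: τ₁ = +(45.2)(0.194) = +8.769 N·m; τ₂ = −(37.1)(0.0805) = −2.987 N·m.
Net torque τ = 5.782 N·m.
α = τ/I = 5.782/0.8769 = 6.594 rad/s².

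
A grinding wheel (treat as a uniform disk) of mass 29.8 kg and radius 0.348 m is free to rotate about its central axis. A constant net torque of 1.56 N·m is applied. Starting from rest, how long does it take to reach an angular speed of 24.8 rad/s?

I = ½MR² = (1/2)(29.8)(0.348)² = 1.804 kg·m².
α = τ/I = 1.56/1.804 = 0.8645 rad/s².
ω = αt ⇒ t = ω/α = 24.8/0.8645 = 28.69 s.

t ≈ 28.7 s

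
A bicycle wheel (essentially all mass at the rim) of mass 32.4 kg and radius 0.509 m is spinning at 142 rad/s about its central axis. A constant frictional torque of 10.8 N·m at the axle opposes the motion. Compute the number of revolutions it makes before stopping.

≈ 1250 revolutions

I = MR² = (32.4)(0.509)² = 8.394 kg·m².
The net torque has magnitude 10.8 N·m, opposing ω.
|α| = τ/I = 10.80/8.394 = 1.287 rad/s² (deceleration).
ω² = ω₀² − 2|α|θ with ω = 0 ⇒ θ = ω₀²/(2|α|) = 7836 rad = 1247 rev.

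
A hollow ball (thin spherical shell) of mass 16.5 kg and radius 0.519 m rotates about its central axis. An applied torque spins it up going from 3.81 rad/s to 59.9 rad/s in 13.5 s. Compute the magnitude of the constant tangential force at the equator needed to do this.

F ≈ 23.7 N

I = (2/3)MR² = (2/3)(16.5)(0.519)² = 2.963 kg·m².
α = Δω/Δt = (59.9 − 3.81)/13.5 = 4.155 rad/s².
The required torque is τ = Iα = (2.963)(4.155) = 12.31 N·m.
A tangential force at the equator gives τ = FR, so F = τ/R = 12.31/0.519 = 23.72 N.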